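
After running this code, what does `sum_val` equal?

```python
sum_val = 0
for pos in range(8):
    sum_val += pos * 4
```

Let's trace through this code step by step.

Initialize: sum_val = 0
Entering loop: for pos in range(8):

After execution: sum_val = 112
112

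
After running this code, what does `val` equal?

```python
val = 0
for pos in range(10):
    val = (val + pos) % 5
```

Let's trace through this code step by step.

Initialize: val = 0
Entering loop: for pos in range(10):

After execution: val = 0
0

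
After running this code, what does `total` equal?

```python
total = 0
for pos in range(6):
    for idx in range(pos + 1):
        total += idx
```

Let's trace through this code step by step.

Initialize: total = 0
Entering loop: for pos in range(6):

After execution: total = 35
35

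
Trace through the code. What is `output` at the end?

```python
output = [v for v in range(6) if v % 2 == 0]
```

Let's trace through this code step by step.

Initialize: output = [v for v in range(6) if v % 2 == 0]

After execution: output = [0, 2, 4]
[0, 2, 4]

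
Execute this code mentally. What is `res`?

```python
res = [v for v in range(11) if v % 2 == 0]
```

Let's trace through this code step by step.

Initialize: res = [v for v in range(11) if v % 2 == 0]

After execution: res = [0, 2, 4, 6, 8, 10]
[0, 2, 4, 6, 8, 10]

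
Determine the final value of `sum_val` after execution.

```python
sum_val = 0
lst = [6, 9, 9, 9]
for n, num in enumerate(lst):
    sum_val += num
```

Let's trace through this code step by step.

Initialize: sum_val = 0
Initialize: lst = [6, 9, 9, 9]
Entering loop: for n, num in enumerate(lst):

After execution: sum_val = 33
33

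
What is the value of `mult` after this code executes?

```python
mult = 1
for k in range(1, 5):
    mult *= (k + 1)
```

Let's trace through this code step by step.

Initialize: mult = 1
Entering loop: for k in range(1, 5):

After execution: mult = 120
120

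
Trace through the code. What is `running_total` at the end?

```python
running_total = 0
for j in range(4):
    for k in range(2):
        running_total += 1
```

Let's trace through this code step by step.

Initialize: running_total = 0
Entering loop: for j in range(4):

After execution: running_total = 8
8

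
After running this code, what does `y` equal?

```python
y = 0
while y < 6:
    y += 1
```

Let's trace through this code step by step.

Initialize: y = 0
Entering loop: while y < 6:

After execution: y = 6
6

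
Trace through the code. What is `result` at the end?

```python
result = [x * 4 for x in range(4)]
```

Let's trace through this code step by step.

Initialize: result = [x * 4 for x in range(4)]

After execution: result = [0, 4, 8, 12]
[0, 4, 8, 12]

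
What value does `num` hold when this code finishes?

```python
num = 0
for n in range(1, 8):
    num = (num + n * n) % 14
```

Let's trace through this code step by step.

Initialize: num = 0
Entering loop: for n in range(1, 8):

After execution: num = 0
0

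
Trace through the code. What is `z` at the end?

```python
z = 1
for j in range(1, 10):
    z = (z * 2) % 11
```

Let's trace through this code step by step.

Initialize: z = 1
Entering loop: for j in range(1, 10):

After execution: z = 6
6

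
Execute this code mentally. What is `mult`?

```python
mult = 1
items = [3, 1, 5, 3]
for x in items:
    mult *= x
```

Let's trace through this code step by step.

Initialize: mult = 1
Initialize: items = [3, 1, 5, 3]
Entering loop: for x in items:

After execution: mult = 45
45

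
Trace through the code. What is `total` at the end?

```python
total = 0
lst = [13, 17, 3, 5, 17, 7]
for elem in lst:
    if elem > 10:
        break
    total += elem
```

Let's trace through this code step by step.

Initialize: total = 0
Initialize: lst = [13, 17, 3, 5, 17, 7]
Entering loop: for elem in lst:

After execution: total = 0
0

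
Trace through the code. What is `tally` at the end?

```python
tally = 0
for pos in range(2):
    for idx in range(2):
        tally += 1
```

Let's trace through this code step by step.

Initialize: tally = 0
Entering loop: for pos in range(2):

After execution: tally = 4
4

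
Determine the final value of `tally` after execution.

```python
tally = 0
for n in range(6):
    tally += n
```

Let's trace through this code step by step.

Initialize: tally = 0
Entering loop: for n in range(6):

After execution: tally = 15
15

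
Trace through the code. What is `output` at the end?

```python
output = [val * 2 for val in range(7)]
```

Let's trace through this code step by step.

Initialize: output = [val * 2 for val in range(7)]

After execution: output = [0, 2, 4, 6, 8, 10, 12]
[0, 2, 4, 6, 8, 10, 12]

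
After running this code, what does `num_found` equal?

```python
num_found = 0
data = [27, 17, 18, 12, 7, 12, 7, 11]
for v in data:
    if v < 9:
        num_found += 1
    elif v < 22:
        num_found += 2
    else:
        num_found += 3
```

Let's trace through this code step by step.

Initialize: num_found = 0
Initialize: data = [27, 17, 18, 12, 7, 12, 7, 11]
Entering loop: for v in data:

After execution: num_found = 15
15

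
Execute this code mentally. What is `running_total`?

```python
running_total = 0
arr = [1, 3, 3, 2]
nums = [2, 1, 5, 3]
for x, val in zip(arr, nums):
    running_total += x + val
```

Let's trace through this code step by step.

Initialize: running_total = 0
Initialize: arr = [1, 3, 3, 2]
Initialize: nums = [2, 1, 5, 3]
Entering loop: for x, val in zip(arr, nums):

After execution: running_total = 20
20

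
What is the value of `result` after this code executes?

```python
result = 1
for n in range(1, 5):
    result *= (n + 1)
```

Let's trace through this code step by step.

Initialize: result = 1
Entering loop: for n in range(1, 5):

After execution: result = 120
120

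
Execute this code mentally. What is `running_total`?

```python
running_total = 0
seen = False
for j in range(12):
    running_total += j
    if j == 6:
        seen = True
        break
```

Let's trace through this code step by step.

Initialize: running_total = 0
Initialize: seen = False
Entering loop: for j in range(12):

After execution: running_total = 21
21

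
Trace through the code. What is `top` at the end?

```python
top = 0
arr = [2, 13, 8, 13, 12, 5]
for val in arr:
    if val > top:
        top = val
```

Let's trace through this code step by step.

Initialize: top = 0
Initialize: arr = [2, 13, 8, 13, 12, 5]
Entering loop: for val in arr:

After execution: top = 13
13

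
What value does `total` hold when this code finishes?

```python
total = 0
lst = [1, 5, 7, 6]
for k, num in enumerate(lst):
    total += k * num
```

Let's trace through this code step by step.

Initialize: total = 0
Initialize: lst = [1, 5, 7, 6]
Entering loop: for k, num in enumerate(lst):

After execution: total = 37
37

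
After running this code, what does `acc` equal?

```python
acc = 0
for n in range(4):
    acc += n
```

Let's trace through this code step by step.

Initialize: acc = 0
Entering loop: for n in range(4):

After execution: acc = 6
6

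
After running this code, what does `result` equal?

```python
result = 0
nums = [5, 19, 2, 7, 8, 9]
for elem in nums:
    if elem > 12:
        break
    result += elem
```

Let's trace through this code step by step.

Initialize: result = 0
Initialize: nums = [5, 19, 2, 7, 8, 9]
Entering loop: for elem in nums:

After execution: result = 5
5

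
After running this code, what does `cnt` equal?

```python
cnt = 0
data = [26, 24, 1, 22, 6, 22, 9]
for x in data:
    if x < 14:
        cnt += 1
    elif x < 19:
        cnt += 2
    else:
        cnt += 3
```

Let's trace through this code step by step.

Initialize: cnt = 0
Initialize: data = [26, 24, 1, 22, 6, 22, 9]
Entering loop: for x in data:

After execution: cnt = 15
15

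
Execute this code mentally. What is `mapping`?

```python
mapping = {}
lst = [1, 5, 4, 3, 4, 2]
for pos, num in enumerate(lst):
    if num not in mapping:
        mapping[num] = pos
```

Let's trace through this code step by step.

Initialize: mapping = {}
Initialize: lst = [1, 5, 4, 3, 4, 2]
Entering loop: for pos, num in enumerate(lst):

After execution: mapping = {1: 0, 5: 1, 4: 2, 3: 3, 2: 5}
{1: 0, 5: 1, 4: 2, 3: 3, 2: 5}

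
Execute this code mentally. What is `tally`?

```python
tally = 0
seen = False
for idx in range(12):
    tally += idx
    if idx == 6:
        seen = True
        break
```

Let's trace through this code step by step.

Initialize: tally = 0
Initialize: seen = False
Entering loop: for idx in range(12):

After execution: tally = 21
21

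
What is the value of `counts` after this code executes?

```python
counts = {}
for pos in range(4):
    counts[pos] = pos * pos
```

Let's trace through this code step by step.

Initialize: counts = {}
Entering loop: for pos in range(4):

After execution: counts = {0: 0, 1: 1, 2: 4, 3: 9}
{0: 0, 1: 1, 2: 4, 3: 9}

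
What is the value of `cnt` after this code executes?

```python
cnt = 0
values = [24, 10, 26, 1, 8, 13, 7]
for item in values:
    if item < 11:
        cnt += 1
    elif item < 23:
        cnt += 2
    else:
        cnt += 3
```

Let's trace through this code step by step.

Initialize: cnt = 0
Initialize: values = [24, 10, 26, 1, 8, 13, 7]
Entering loop: for item in values:

After execution: cnt = 12
12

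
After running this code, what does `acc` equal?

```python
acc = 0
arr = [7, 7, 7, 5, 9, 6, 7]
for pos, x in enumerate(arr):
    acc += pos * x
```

Let's trace through this code step by step.

Initialize: acc = 0
Initialize: arr = [7, 7, 7, 5, 9, 6, 7]
Entering loop: for pos, x in enumerate(arr):

After execution: acc = 144
144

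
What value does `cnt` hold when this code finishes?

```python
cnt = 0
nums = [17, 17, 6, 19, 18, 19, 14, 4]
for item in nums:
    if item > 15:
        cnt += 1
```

Let's trace through this code step by step.

Initialize: cnt = 0
Initialize: nums = [17, 17, 6, 19, 18, 19, 14, 4]
Entering loop: for item in nums:

After execution: cnt = 5
5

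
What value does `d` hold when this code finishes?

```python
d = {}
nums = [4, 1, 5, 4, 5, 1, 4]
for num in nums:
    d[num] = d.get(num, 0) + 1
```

Let's trace through this code step by step.

Initialize: d = {}
Initialize: nums = [4, 1, 5, 4, 5, 1, 4]
Entering loop: for num in nums:

After execution: d = {4: 3, 1: 2, 5: 2}
{4: 3, 1: 2, 5: 2}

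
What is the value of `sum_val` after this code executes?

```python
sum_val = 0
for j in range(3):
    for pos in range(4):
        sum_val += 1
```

Let's trace through this code step by step.

Initialize: sum_val = 0
Entering loop: for j in range(3):

After execution: sum_val = 12
12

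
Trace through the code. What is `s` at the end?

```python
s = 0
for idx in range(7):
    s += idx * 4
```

Let's trace through this code step by step.

Initialize: s = 0
Entering loop: for idx in range(7):

After execution: s = 84
84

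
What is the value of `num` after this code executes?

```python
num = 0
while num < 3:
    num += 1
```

Let's trace through this code step by step.

Initialize: num = 0
Entering loop: while num < 3:

After execution: num = 3
3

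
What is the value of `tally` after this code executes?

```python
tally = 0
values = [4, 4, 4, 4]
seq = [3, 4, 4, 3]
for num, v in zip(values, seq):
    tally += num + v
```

Let's trace through this code step by step.

Initialize: tally = 0
Initialize: values = [4, 4, 4, 4]
Initialize: seq = [3, 4, 4, 3]
Entering loop: for num, v in zip(values, seq):

After execution: tally = 30
30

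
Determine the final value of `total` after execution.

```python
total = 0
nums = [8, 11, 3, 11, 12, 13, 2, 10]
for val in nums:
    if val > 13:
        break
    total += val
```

Let's trace through this code step by step.

Initialize: total = 0
Initialize: nums = [8, 11, 3, 11, 12, 13, 2, 10]
Entering loop: for val in nums:

After execution: total = 70
70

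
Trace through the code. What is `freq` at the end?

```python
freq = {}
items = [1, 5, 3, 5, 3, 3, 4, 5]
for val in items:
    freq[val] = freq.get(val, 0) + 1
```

Let's trace through this code step by step.

Initialize: freq = {}
Initialize: items = [1, 5, 3, 5, 3, 3, 4, 5]
Entering loop: for val in items:

After execution: freq = {1: 1, 5: 3, 3: 3, 4: 1}
{1: 1, 5: 3, 3: 3, 4: 1}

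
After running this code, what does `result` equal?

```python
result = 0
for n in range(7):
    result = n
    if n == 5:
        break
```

Let's trace through this code step by step.

Initialize: result = 0
Entering loop: for n in range(7):

After execution: result = 5
5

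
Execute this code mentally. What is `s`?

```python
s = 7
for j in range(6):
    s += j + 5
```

Let's trace through this code step by step.

Initialize: s = 7
Entering loop: for j in range(6):

After execution: s = 52
52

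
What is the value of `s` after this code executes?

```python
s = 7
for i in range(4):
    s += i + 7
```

Let's trace through this code step by step.

Initialize: s = 7
Entering loop: for i in range(4):

After execution: s = 41
41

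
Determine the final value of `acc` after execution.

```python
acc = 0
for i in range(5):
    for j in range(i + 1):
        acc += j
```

Let's trace through this code step by step.

Initialize: acc = 0
Entering loop: for i in range(5):

After execution: acc = 20
20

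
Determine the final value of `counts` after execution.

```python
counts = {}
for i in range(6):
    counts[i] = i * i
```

Let's trace through this code step by step.

Initialize: counts = {}
Entering loop: for i in range(6):

After execution: counts = {0: 0, 1: 1, 2: 4, 3: 9, 4: 16, 5: 25}
{0: 0, 1: 1, 2: 4, 3: 9, 4: 16, 5: 25}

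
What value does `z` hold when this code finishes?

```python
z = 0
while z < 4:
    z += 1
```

Let's trace through this code step by step.

Initialize: z = 0
Entering loop: while z < 4:

After execution: z = 4
4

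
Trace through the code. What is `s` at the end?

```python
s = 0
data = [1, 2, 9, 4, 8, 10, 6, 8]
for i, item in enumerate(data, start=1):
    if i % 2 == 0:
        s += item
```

Let's trace through this code step by step.

Initialize: s = 0
Initialize: data = [1, 2, 9, 4, 8, 10, 6, 8]
Entering loop: for i, item in enumerate(data, start=1):

After execution: s = 24
24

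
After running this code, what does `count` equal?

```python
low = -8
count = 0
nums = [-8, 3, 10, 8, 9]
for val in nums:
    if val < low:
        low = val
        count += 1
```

Let's trace through this code step by step.

Initialize: low = -8
Initialize: count = 0
Initialize: nums = [-8, 3, 10, 8, 9]
Entering loop: for val in nums:

After execution: count = 0
0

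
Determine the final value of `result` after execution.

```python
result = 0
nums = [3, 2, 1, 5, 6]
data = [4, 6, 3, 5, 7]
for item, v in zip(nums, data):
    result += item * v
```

Let's trace through this code step by step.

Initialize: result = 0
Initialize: nums = [3, 2, 1, 5, 6]
Initialize: data = [4, 6, 3, 5, 7]
Entering loop: for item, v in zip(nums, data):

After execution: result = 94
94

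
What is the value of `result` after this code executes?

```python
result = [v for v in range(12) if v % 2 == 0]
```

Let's trace through this code step by step.

Initialize: result = [v for v in range(12) if v % 2 == 0]

After execution: result = [0, 2, 4, 6, 8, 10]
[0, 2, 4, 6, 8, 10]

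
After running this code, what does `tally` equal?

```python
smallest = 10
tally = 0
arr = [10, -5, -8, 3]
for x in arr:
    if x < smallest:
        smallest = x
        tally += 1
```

Let's trace through this code step by step.

Initialize: smallest = 10
Initialize: tally = 0
Initialize: arr = [10, -5, -8, 3]
Entering loop: for x in arr:

After execution: tally = 2
2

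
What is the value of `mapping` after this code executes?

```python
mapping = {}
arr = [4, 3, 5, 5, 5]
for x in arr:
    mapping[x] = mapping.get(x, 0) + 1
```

Let's trace through this code step by step.

Initialize: mapping = {}
Initialize: arr = [4, 3, 5, 5, 5]
Entering loop: for x in arr:

After execution: mapping = {4: 1, 3: 1, 5: 3}
{4: 1, 3: 1, 5: 3}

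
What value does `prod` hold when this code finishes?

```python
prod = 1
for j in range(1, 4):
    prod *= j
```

Let's trace through this code step by step.

Initialize: prod = 1
Entering loop: for j in range(1, 4):

After execution: prod = 6
6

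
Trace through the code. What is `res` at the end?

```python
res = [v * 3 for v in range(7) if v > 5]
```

Let's trace through this code step by step.

Initialize: res = [v * 3 for v in range(7) if v > 5]

After execution: res = [18]
[18]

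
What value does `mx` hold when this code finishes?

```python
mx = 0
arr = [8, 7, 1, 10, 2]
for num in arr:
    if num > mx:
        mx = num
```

Let's trace through this code step by step.

Initialize: mx = 0
Initialize: arr = [8, 7, 1, 10, 2]
Entering loop: for num in arr:

After execution: mx = 10
10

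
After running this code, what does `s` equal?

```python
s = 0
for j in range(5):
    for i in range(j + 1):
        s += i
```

Let's trace through this code step by step.

Initialize: s = 0
Entering loop: for j in range(5):

After execution: s = 20
20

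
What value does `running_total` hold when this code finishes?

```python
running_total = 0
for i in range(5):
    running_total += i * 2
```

Let's trace through this code step by step.

Initialize: running_total = 0
Entering loop: for i in range(5):

After execution: running_total = 20
20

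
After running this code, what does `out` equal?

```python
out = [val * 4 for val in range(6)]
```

Let's trace through this code step by step.

Initialize: out = [val * 4 for val in range(6)]

After execution: out = [0, 4, 8, 12, 16, 20]
[0, 4, 8, 12, 16, 20]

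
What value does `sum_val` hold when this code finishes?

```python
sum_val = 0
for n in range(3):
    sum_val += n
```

Let's trace through this code step by step.

Initialize: sum_val = 0
Entering loop: for n in range(3):

After execution: sum_val = 3
3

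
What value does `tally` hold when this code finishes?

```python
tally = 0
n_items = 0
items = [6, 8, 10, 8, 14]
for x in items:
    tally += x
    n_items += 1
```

Let's trace through this code step by step.

Initialize: tally = 0
Initialize: n_items = 0
Initialize: items = [6, 8, 10, 8, 14]
Entering loop: for x in items:

After execution: tally = 46
46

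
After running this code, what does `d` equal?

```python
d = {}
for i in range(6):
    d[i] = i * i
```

Let's trace through this code step by step.

Initialize: d = {}
Entering loop: for i in range(6):

After execution: d = {0: 0, 1: 1, 2: 4, 3: 9, 4: 16, 5: 25}
{0: 0, 1: 1, 2: 4, 3: 9, 4: 16, 5: 25}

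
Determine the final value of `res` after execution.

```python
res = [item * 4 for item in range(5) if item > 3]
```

Let's trace through this code step by step.

Initialize: res = [item * 4 for item in range(5) if item > 3]

After execution: res = [16]
[16]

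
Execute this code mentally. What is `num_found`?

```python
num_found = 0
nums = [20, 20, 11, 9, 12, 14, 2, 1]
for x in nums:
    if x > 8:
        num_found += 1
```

Let's trace through this code step by step.

Initialize: num_found = 0
Initialize: nums = [20, 20, 11, 9, 12, 14, 2, 1]
Entering loop: for x in nums:

After execution: num_found = 6
6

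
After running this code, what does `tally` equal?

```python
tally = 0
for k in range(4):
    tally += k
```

Let's trace through this code step by step.

Initialize: tally = 0
Entering loop: for k in range(4):

After execution: tally = 6
6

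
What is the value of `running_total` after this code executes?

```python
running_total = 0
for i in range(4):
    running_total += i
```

Let's trace through this code step by step.

Initialize: running_total = 0
Entering loop: for i in range(4):

After execution: running_total = 6
6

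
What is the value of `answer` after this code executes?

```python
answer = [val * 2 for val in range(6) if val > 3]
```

Let's trace through this code step by step.

Initialize: answer = [val * 2 for val in range(6) if val > 3]

After execution: answer = [8, 10]
[8, 10]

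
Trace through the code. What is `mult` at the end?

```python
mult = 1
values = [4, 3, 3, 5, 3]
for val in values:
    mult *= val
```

Let's trace through this code step by step.

Initialize: mult = 1
Initialize: values = [4, 3, 3, 5, 3]
Entering loop: for val in values:

After execution: mult = 540
540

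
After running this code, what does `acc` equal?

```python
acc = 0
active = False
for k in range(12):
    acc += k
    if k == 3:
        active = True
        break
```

Let's trace through this code step by step.

Initialize: acc = 0
Initialize: active = False
Entering loop: for k in range(12):

After execution: acc = 6
6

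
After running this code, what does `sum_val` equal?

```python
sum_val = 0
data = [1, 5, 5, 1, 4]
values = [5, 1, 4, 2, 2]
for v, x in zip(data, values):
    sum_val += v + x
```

Let's trace through this code step by step.

Initialize: sum_val = 0
Initialize: data = [1, 5, 5, 1, 4]
Initialize: values = [5, 1, 4, 2, 2]
Entering loop: for v, x in zip(data, values):

After execution: sum_val = 30
30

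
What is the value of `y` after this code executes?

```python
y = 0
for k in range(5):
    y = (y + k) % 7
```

Let's trace through this code step by step.

Initialize: y = 0
Entering loop: for k in range(5):

After execution: y = 3
3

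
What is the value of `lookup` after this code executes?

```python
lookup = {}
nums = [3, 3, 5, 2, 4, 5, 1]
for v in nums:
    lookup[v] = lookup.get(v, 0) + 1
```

Let's trace through this code step by step.

Initialize: lookup = {}
Initialize: nums = [3, 3, 5, 2, 4, 5, 1]
Entering loop: for v in nums:

After execution: lookup = {3: 2, 5: 2, 2: 1, 4: 1, 1: 1}
{3: 2, 5: 2, 2: 1, 4: 1, 1: 1}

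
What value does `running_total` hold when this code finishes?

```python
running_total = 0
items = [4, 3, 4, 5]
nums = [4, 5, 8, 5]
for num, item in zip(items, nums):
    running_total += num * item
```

Let's trace through this code step by step.

Initialize: running_total = 0
Initialize: items = [4, 3, 4, 5]
Initialize: nums = [4, 5, 8, 5]
Entering loop: for num, item in zip(items, nums):

After execution: running_total = 88
88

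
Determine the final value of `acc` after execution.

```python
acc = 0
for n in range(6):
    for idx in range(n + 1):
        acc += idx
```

Let's trace through this code step by step.

Initialize: acc = 0
Entering loop: for n in range(6):

After execution: acc = 35
35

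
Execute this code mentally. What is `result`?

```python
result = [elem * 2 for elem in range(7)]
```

Let's trace through this code step by step.

Initialize: result = [elem * 2 for elem in range(7)]

After execution: result = [0, 2, 4, 6, 8, 10, 12]
[0, 2, 4, 6, 8, 10, 12]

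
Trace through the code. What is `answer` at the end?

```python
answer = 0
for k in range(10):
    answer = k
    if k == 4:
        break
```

Let's trace through this code step by step.

Initialize: answer = 0
Entering loop: for k in range(10):

After execution: answer = 4
4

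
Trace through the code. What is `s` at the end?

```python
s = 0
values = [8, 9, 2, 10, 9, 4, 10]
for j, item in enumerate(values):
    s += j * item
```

Let's trace through this code step by step.

Initialize: s = 0
Initialize: values = [8, 9, 2, 10, 9, 4, 10]
Entering loop: for j, item in enumerate(values):

After execution: s = 159
159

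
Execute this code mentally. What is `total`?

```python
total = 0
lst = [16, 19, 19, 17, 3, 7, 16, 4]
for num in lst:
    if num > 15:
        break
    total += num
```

Let's trace through this code step by step.

Initialize: total = 0
Initialize: lst = [16, 19, 19, 17, 3, 7, 16, 4]
Entering loop: for num in lst:

After execution: total = 0
0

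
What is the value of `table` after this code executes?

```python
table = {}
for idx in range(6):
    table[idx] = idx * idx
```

Let's trace through this code step by step.

Initialize: table = {}
Entering loop: for idx in range(6):

After execution: table = {0: 0, 1: 1, 2: 4, 3: 9, 4: 16, 5: 25}
{0: 0, 1: 1, 2: 4, 3: 9, 4: 16, 5: 25}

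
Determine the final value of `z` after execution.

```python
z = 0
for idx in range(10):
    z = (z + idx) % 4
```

Let's trace through this code step by step.

Initialize: z = 0
Entering loop: for idx in range(10):

After execution: z = 1
1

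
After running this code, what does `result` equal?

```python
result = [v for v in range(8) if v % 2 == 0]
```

Let's trace through this code step by step.

Initialize: result = [v for v in range(8) if v % 2 == 0]

After execution: result = [0, 2, 4, 6]
[0, 2, 4, 6]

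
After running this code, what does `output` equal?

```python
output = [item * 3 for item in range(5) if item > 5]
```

Let's trace through this code step by step.

Initialize: output = [item * 3 for item in range(5) if item > 5]

After execution: output = []
[]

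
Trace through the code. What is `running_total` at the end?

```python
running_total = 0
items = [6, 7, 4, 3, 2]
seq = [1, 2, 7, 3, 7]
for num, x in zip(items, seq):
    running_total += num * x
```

Let's trace through this code step by step.

Initialize: running_total = 0
Initialize: items = [6, 7, 4, 3, 2]
Initialize: seq = [1, 2, 7, 3, 7]
Entering loop: for num, x in zip(items, seq):

After execution: running_total = 71
71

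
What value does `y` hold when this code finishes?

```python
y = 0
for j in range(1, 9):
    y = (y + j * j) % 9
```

Let's trace through this code step by step.

Initialize: y = 0
Entering loop: for j in range(1, 9):

After execution: y = 6
6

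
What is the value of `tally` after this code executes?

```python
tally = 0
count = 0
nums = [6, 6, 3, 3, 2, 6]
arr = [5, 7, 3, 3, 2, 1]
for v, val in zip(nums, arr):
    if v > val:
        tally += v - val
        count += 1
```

Let's trace through this code step by step.

Initialize: tally = 0
Initialize: count = 0
Initialize: nums = [6, 6, 3, 3, 2, 6]
Initialize: arr = [5, 7, 3, 3, 2, 1]
Entering loop: for v, val in zip(nums, arr):

After execution: tally = 6
6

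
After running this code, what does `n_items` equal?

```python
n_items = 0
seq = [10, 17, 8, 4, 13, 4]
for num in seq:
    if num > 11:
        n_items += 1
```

Let's trace through this code step by step.

Initialize: n_items = 0
Initialize: seq = [10, 17, 8, 4, 13, 4]
Entering loop: for num in seq:

After execution: n_items = 2
2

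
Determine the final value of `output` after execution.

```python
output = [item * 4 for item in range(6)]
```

Let's trace through this code step by step.

Initialize: output = [item * 4 for item in range(6)]

After execution: output = [0, 4, 8, 12, 16, 20]
[0, 4, 8, 12, 16, 20]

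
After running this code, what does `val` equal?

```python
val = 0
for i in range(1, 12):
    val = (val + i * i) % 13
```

Let's trace through this code step by step.

Initialize: val = 0
Entering loop: for i in range(1, 12):

After execution: val = 12
12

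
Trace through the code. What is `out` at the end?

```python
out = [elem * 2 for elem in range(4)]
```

Let's trace through this code step by step.

Initialize: out = [elem * 2 for elem in range(4)]

After execution: out = [0, 2, 4, 6]
[0, 2, 4, 6]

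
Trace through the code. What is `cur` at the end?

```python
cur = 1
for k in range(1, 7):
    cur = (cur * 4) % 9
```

Let's trace through this code step by step.

Initialize: cur = 1
Entering loop: for k in range(1, 7):

After execution: cur = 1
1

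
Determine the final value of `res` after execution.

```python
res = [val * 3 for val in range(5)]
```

Let's trace through this code step by step.

Initialize: res = [val * 3 for val in range(5)]

After execution: res = [0, 3, 6, 9, 12]
[0, 3, 6, 9, 12]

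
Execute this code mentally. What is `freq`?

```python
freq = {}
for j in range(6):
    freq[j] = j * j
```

Let's trace through this code step by step.

Initialize: freq = {}
Entering loop: for j in range(6):

After execution: freq = {0: 0, 1: 1, 2: 4, 3: 9, 4: 16, 5: 25}
{0: 0, 1: 1, 2: 4, 3: 9, 4: 16, 5: 25}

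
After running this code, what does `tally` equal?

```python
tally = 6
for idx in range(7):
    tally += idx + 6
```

Let's trace through this code step by step.

Initialize: tally = 6
Entering loop: for idx in range(7):

After execution: tally = 69
69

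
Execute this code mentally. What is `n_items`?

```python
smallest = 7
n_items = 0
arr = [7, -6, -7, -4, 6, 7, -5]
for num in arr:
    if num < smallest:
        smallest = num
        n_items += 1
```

Let's trace through this code step by step.

Initialize: smallest = 7
Initialize: n_items = 0
Initialize: arr = [7, -6, -7, -4, 6, 7, -5]
Entering loop: for num in arr:

After execution: n_items = 2
2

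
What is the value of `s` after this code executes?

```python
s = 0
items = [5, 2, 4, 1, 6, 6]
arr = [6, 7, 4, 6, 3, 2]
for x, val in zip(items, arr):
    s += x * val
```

Let's trace through this code step by step.

Initialize: s = 0
Initialize: items = [5, 2, 4, 1, 6, 6]
Initialize: arr = [6, 7, 4, 6, 3, 2]
Entering loop: for x, val in zip(items, arr):

After execution: s = 96
96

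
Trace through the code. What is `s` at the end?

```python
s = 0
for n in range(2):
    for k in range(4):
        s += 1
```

Let's trace through this code step by step.

Initialize: s = 0
Entering loop: for n in range(2):

After execution: s = 8
8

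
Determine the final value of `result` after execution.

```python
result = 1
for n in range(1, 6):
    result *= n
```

Let's trace through this code step by step.

Initialize: result = 1
Entering loop: for n in range(1, 6):

After execution: result = 120
120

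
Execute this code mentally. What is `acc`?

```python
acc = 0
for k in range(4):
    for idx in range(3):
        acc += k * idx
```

Let's trace through this code step by step.

Initialize: acc = 0
Entering loop: for k in range(4):

After execution: acc = 18
18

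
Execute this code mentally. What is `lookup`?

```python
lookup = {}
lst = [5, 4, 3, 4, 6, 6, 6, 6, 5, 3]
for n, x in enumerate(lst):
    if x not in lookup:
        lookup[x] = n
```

Let's trace through this code step by step.

Initialize: lookup = {}
Initialize: lst = [5, 4, 3, 4, 6, 6, 6, 6, 5, 3]
Entering loop: for n, x in enumerate(lst):

After execution: lookup = {5: 0, 4: 1, 3: 2, 6: 4}
{5: 0, 4: 1, 3: 2, 6: 4}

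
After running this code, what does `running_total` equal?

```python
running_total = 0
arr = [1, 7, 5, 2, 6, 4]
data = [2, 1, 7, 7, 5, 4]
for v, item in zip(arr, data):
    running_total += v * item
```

Let's trace through this code step by step.

Initialize: running_total = 0
Initialize: arr = [1, 7, 5, 2, 6, 4]
Initialize: data = [2, 1, 7, 7, 5, 4]
Entering loop: for v, item in zip(arr, data):

After execution: running_total = 104
104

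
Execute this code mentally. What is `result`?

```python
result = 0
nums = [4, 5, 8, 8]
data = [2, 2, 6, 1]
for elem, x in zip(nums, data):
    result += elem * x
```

Let's trace through this code step by step.

Initialize: result = 0
Initialize: nums = [4, 5, 8, 8]
Initialize: data = [2, 2, 6, 1]
Entering loop: for elem, x in zip(nums, data):

After execution: result = 74
74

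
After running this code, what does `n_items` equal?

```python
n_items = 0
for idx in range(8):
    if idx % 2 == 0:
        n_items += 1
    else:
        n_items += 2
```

Let's trace through this code step by step.

Initialize: n_items = 0
Entering loop: for idx in range(8):

After execution: n_items = 12
12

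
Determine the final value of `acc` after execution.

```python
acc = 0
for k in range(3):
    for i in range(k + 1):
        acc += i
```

Let's trace through this code step by step.

Initialize: acc = 0
Entering loop: for k in range(3):

After execution: acc = 4
4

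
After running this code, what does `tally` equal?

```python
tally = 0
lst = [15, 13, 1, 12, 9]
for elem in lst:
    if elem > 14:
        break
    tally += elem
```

Let's trace through this code step by step.

Initialize: tally = 0
Initialize: lst = [15, 13, 1, 12, 9]
Entering loop: for elem in lst:

After execution: tally = 0
0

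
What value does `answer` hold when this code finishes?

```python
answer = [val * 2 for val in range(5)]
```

Let's trace through this code step by step.

Initialize: answer = [val * 2 for val in range(5)]

After execution: answer = [0, 2, 4, 6, 8]
[0, 2, 4, 6, 8]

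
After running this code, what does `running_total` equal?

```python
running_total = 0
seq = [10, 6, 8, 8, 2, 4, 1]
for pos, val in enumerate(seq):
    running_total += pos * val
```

Let's trace through this code step by step.

Initialize: running_total = 0
Initialize: seq = [10, 6, 8, 8, 2, 4, 1]
Entering loop: for pos, val in enumerate(seq):

After execution: running_total = 80
80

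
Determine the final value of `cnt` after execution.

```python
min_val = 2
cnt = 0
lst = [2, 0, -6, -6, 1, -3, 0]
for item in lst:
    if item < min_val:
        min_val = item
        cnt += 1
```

Let's trace through this code step by step.

Initialize: min_val = 2
Initialize: cnt = 0
Initialize: lst = [2, 0, -6, -6, 1, -3, 0]
Entering loop: for item in lst:

After execution: cnt = 2
2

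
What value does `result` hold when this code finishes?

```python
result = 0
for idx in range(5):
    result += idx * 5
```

Let's trace through this code step by step.

Initialize: result = 0
Entering loop: for idx in range(5):

After execution: result = 50
50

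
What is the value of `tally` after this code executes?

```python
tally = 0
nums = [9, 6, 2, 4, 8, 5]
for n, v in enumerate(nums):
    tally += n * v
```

Let's trace through this code step by step.

Initialize: tally = 0
Initialize: nums = [9, 6, 2, 4, 8, 5]
Entering loop: for n, v in enumerate(nums):

After execution: tally = 79
79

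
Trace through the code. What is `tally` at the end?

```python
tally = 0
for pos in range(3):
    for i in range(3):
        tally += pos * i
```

Let's trace through this code step by step.

Initialize: tally = 0
Entering loop: for pos in range(3):

After execution: tally = 9
9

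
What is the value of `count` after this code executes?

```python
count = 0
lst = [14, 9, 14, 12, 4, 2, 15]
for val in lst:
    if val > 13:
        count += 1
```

Let's trace through this code step by step.

Initialize: count = 0
Initialize: lst = [14, 9, 14, 12, 4, 2, 15]
Entering loop: for val in lst:

After execution: count = 3
3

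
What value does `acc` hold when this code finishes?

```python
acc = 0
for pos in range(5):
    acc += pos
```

Let's trace through this code step by step.

Initialize: acc = 0
Entering loop: for pos in range(5):

After execution: acc = 10
10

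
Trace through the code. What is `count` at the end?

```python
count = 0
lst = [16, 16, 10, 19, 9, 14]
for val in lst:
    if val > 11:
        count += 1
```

Let's trace through this code step by step.

Initialize: count = 0
Initialize: lst = [16, 16, 10, 19, 9, 14]
Entering loop: for val in lst:

After execution: count = 4
4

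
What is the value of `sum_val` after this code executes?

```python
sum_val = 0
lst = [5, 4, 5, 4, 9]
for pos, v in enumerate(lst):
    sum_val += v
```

Let's trace through this code step by step.

Initialize: sum_val = 0
Initialize: lst = [5, 4, 5, 4, 9]
Entering loop: for pos, v in enumerate(lst):

After execution: sum_val = 27
27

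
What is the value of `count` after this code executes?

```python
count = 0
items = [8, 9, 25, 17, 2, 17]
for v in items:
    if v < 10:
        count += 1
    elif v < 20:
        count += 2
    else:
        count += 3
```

Let's trace through this code step by step.

Initialize: count = 0
Initialize: items = [8, 9, 25, 17, 2, 17]
Entering loop: for v in items:

After execution: count = 10
10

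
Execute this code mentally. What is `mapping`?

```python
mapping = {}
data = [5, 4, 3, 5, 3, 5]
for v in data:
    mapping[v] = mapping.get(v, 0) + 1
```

Let's trace through this code step by step.

Initialize: mapping = {}
Initialize: data = [5, 4, 3, 5, 3, 5]
Entering loop: for v in data:

After execution: mapping = {5: 3, 4: 1, 3: 2}
{5: 3, 4: 1, 3: 2}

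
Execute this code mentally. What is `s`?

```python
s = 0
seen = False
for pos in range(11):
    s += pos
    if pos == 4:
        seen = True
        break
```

Let's trace through this code step by step.

Initialize: s = 0
Initialize: seen = False
Entering loop: for pos in range(11):

After execution: s = 10
10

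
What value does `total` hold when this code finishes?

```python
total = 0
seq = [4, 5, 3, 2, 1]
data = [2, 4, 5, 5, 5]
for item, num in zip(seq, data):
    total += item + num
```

Let's trace through this code step by step.

Initialize: total = 0
Initialize: seq = [4, 5, 3, 2, 1]
Initialize: data = [2, 4, 5, 5, 5]
Entering loop: for item, num in zip(seq, data):

After execution: total = 36
36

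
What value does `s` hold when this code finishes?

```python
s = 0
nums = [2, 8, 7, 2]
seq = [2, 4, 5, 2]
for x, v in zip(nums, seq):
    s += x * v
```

Let's trace through this code step by step.

Initialize: s = 0
Initialize: nums = [2, 8, 7, 2]
Initialize: seq = [2, 4, 5, 2]
Entering loop: for x, v in zip(nums, seq):

After execution: s = 75
75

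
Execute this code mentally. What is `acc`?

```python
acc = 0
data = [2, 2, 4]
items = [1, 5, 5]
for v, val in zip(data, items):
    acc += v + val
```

Let's trace through this code step by step.

Initialize: acc = 0
Initialize: data = [2, 2, 4]
Initialize: items = [1, 5, 5]
Entering loop: for v, val in zip(data, items):

After execution: acc = 19
19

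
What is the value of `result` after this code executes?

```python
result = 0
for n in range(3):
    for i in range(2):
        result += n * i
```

Let's trace through this code step by step.

Initialize: result = 0
Entering loop: for n in range(3):

After execution: result = 3
3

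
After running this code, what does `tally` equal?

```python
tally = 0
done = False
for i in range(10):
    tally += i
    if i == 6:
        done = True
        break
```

Let's trace through this code step by step.

Initialize: tally = 0
Initialize: done = False
Entering loop: for i in range(10):

After execution: tally = 21
21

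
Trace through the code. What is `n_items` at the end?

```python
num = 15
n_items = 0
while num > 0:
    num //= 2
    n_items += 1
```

Let's trace through this code step by step.

Initialize: num = 15
Initialize: n_items = 0
Entering loop: while num > 0:

After execution: n_items = 4
4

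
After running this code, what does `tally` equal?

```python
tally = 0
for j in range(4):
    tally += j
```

Let's trace through this code step by step.

Initialize: tally = 0
Entering loop: for j in range(4):

After execution: tally = 6
6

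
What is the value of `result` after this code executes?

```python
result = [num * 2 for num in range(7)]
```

Let's trace through this code step by step.

Initialize: result = [num * 2 for num in range(7)]

After execution: result = [0, 2, 4, 6, 8, 10, 12]
[0, 2, 4, 6, 8, 10, 12]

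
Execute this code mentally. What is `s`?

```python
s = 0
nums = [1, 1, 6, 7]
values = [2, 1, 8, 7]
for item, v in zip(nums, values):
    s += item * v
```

Let's trace through this code step by step.

Initialize: s = 0
Initialize: nums = [1, 1, 6, 7]
Initialize: values = [2, 1, 8, 7]
Entering loop: for item, v in zip(nums, values):

After execution: s = 100
100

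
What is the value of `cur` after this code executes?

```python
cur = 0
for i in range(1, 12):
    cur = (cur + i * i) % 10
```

Let's trace through this code step by step.

Initialize: cur = 0
Entering loop: for i in range(1, 12):

After execution: cur = 6
6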